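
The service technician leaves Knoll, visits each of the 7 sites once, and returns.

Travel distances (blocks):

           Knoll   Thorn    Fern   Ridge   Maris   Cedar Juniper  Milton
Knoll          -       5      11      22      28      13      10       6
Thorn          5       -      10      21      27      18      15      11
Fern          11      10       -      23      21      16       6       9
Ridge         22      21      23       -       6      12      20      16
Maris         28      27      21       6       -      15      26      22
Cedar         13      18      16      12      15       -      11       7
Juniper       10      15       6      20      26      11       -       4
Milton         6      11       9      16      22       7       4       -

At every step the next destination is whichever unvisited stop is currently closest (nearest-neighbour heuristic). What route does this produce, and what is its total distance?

Knoll → [Thorn:5 / Milton:6 / Juniper:10 / Fern:11 / Cedar:13 / Ridge:22 / Maris:28] → Thorn (5)
Thorn → [Fern:10 / Milton:11 / Juniper:15 / Cedar:18 / Ridge:21 / Maris:27] → Fern (10)
Fern → [Juniper:6 / Milton:9 / Cedar:16 / Maris:21 / Ridge:23] → Juniper (6)
Juniper → [Milton:4 / Cedar:11 / Ridge:20 / Maris:26] → Milton (4)
Milton → [Cedar:7 / Ridge:16 / Maris:22] → Cedar (7)
Cedar → [Ridge:12 / Maris:15] → Ridge (12)
Ridge → [Maris:6] → Maris (6)
Return Maris→Knoll: 28.
Total = 5 + 10 + 6 + 4 + 7 + 12 + 6 + 28 = 78.

78 blocks along Knoll → Thorn → Fern → Juniper → Milton → Cedar → Ridge → Maris → Knoll.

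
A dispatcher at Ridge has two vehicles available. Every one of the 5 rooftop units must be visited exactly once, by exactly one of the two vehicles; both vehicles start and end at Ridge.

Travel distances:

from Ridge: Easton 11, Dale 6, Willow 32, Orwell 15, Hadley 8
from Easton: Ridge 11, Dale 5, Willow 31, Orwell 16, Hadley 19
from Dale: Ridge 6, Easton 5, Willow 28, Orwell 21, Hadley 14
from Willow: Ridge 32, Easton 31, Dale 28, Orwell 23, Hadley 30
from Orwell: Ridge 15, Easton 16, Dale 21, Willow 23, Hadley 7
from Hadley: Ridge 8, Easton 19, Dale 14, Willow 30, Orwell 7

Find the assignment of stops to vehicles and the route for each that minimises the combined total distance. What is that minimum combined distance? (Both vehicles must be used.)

92 — the smallest possible combined total.

There are 2^4 − 1 = 15 ways to divide the 5 stops into two non-empty groups. For each, the best each vehicle can do is its own shortest tour through its group:
  {Easton} + {Dale, Willow, Orwell, Hadley}: 22 + 72 = 94
  {Dale} + {Easton, Willow, Orwell, Hadley}: 12 + 80 = 92
  {Easton, Dale} + {Willow, Orwell, Hadley}: 22 + 70 = 92
  {Willow} + {Easton, Dale, Orwell, Hadley}: 64 + 42 = 106
  {Easton, Willow} + {Dale, Orwell, Hadley}: 74 + 42 = 116
  {Dale, Willow} + {Easton, Orwell, Hadley}: 66 + 42 = 108
  … (15 splits in total)
Best: vehicle 1 Ridge → Dale → Ridge = 12; vehicle 2 Ridge → Easton → Willow → Orwell → Hadley → Ridge = 80; combined 92.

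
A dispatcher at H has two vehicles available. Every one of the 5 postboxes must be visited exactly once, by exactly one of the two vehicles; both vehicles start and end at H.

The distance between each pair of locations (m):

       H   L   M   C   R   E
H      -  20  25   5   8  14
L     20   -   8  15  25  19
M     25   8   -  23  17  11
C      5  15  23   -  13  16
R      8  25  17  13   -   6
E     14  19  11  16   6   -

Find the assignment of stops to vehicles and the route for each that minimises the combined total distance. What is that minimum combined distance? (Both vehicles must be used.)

63 m — the smallest possible combined total.

There are 2^4 − 1 = 15 ways to divide the 5 stops into two non-empty groups. For each, the best each vehicle can do is its own shortest tour through its group:
  {L} + {M, C, R, E}: 40 + 53 = 93
  {M} + {L, C, R, E}: 50 + 53 = 103
  {L, M} + {C, R, E}: 53 + 35 = 88
  {C} + {L, M, R, E}: 10 + 53 = 63
  {L, C} + {M, R, E}: 40 + 50 = 90
  {M, C} + {L, R, E}: 53 + 53 = 106
  … (15 splits in total)
Best: vehicle 1 H → C → H = 10; vehicle 2 H → L → M → E → R → H = 53; combined 63.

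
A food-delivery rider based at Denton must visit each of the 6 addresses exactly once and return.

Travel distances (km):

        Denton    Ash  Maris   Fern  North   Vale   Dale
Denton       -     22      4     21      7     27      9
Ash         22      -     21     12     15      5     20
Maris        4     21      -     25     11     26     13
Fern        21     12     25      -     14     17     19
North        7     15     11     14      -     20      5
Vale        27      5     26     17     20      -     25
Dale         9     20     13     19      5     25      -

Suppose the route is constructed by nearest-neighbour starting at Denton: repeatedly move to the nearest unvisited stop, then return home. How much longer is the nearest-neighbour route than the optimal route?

Denton: Maris=4, North=7, Dale=9, Fern=21, Ash=22, Vale=27 ⇒ Maris
Maris: North=11, Dale=13, Ash=21, Fern=25, Vale=26 ⇒ North
North: Dale=5, Fern=14, Ash=15, Vale=20 ⇒ Dale
Dale: Fern=19, Ash=20, Vale=25 ⇒ Fern
Fern: Ash=12, Vale=17 ⇒ Ash
Ash: Vale=5 ⇒ Vale
NN route Denton → Maris → North → Dale → Fern → Ash → Vale → Denton costs 83.
Optimal: Denton → Maris → Ash → Vale → Fern → North → Dale → Denton costs 75 (by enumerating all 360 distinct tours).
Excess = 83 − 75 = 8.

Excess over optimum: 8 km.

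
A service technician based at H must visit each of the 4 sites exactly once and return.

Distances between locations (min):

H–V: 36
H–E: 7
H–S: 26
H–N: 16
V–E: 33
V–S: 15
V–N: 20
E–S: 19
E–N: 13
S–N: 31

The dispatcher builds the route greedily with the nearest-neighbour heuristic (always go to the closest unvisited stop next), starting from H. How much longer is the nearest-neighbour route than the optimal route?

From H: E=7, N=16, S=26, V=36 → choose E (7).
From E: N=13, S=19, V=33 → choose N (13).
From N: V=20, S=31 → choose V (20).
From V: S=15 → choose S (15).
NN route H → E → N → V → S → H costs 81.
Optimal: H → E → S → V → N → H costs 77 (by enumerating all 12 distinct tours).
Excess = 81 − 77 = 4.

The nearest-neighbour route is 4 min longer than optimal.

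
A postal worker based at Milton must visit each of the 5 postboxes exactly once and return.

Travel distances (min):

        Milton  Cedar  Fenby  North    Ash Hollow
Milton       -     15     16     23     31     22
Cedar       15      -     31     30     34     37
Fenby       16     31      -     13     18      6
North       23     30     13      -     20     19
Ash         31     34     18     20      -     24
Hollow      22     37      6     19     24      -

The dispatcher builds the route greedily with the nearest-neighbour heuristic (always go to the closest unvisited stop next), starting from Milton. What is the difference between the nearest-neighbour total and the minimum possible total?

From Milton: Cedar=15, Fenby=16, Hollow=22, North=23, Ash=31 → choose Cedar (15).
From Cedar: North=30, Fenby=31, Ash=34, Hollow=37 → choose North (30).
From North: Fenby=13, Hollow=19, Ash=20 → choose Fenby (13).
From Fenby: Hollow=6, Ash=18 → choose Hollow (6).
From Hollow: Ash=24 → choose Ash (24).
NN route Milton → Cedar → North → Fenby → Hollow → Ash → Milton costs 119.
Optimal: Milton → Cedar → Ash → North → Fenby → Hollow → Milton costs 110 (by enumerating all 60 distinct tours).
Excess = 119 − 110 = 9.

9 min longer than the optimal tour.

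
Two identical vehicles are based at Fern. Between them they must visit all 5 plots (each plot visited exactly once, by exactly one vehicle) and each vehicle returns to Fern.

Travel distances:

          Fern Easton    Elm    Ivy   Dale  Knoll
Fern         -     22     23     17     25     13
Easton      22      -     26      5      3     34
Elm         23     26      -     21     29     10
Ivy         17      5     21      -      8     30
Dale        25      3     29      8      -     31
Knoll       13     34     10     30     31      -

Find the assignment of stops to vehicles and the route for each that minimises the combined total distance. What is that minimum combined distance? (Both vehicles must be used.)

Try each way of splitting the stops between the two vehicles (each non-empty) and, for each split, find the best tour for each vehicle:
  {Easton} + {Elm, Ivy, Dale, Knoll}: 44 + 77 = 121
  {Elm} + {Easton, Ivy, Dale, Knoll}: 46 + 69 = 115
  {Easton, Elm} + {Ivy, Dale, Knoll}: 71 + 69 = 140
  {Ivy} + {Easton, Elm, Dale, Knoll}: 34 + 77 = 111
  {Easton, Ivy} + {Elm, Dale, Knoll}: 44 + 77 = 121
  {Elm, Ivy} + {Easton, Dale, Knoll}: 61 + 69 = 130
  … (15 splits in total)
  {Easton, Ivy, Dale} + {Elm, Knoll}: 50 + 46 = 96  ← best
Best: vehicle 1 Fern → Easton → Dale → Ivy → Fern = 50; vehicle 2 Fern → Elm → Knoll → Fern = 46; combined 96.

Minimum combined distance: 96.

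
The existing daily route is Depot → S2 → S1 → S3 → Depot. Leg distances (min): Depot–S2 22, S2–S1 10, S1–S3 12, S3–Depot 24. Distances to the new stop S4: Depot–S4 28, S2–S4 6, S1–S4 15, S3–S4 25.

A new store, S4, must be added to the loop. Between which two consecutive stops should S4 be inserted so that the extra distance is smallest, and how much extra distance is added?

Insertion cost between consecutive stops i–j is d(i,S4) + d(S4,j) − d(i,j):
  between Depot and S2: 28 + 6 − 22 = 12
  between S2 and S1: 6 + 15 − 10 = 11
  between S1 and S3: 15 + 25 − 12 = 28
  between S3 and Depot: 25 + 28 − 24 = 29
Cheapest insertion is between S2 and S1, adding 11.
New total = 68 + 11 = 79.

Minimum extra distance: 11 min, inserting S4 between S2 and S1.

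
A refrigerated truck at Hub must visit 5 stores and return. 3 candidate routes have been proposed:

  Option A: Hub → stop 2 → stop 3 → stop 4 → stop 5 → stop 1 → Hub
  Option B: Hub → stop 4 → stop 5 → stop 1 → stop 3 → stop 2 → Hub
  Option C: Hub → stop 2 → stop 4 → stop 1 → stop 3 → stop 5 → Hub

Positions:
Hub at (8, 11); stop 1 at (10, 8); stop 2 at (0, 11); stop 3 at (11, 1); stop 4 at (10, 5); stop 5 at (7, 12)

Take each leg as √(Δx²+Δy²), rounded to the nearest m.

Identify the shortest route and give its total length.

Option A: 8 + 15 + 4 + 8 + 5 + 4 = 44
Option B: 6 + 8 + 5 + 7 + 15 + 8 = 49
Option C: 8 + 12 + 3 + 7 + 12 + 1 = 43

Shortest is Option C, total 43 m.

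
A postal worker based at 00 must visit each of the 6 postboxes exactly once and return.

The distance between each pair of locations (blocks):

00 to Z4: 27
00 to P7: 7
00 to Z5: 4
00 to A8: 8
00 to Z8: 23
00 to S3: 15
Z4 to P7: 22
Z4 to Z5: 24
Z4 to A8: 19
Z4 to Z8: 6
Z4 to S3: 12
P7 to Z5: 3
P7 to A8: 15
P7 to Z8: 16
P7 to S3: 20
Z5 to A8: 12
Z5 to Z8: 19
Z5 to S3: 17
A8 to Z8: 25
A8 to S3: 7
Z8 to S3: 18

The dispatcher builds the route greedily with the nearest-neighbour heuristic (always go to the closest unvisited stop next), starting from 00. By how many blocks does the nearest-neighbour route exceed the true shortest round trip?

From 00: Z5=4, P7=7, A8=8, S3=15, Z8=23, Z4=27 → choose Z5 (4).
From Z5: P7=3, A8=12, S3=17, Z8=19, Z4=24 → choose P7 (3).
From P7: A8=15, Z8=16, S3=20, Z4=22 → choose A8 (15).
From A8: S3=7, Z4=19, Z8=25 → choose S3 (7).
From S3: Z4=12, Z8=18 → choose Z4 (12).
From Z4: Z8=6 → choose Z8 (6).
NN route 00 → Z5 → P7 → A8 → S3 → Z4 → Z8 → 00 costs 70.
Optimal: 00 → Z5 → P7 → Z8 → Z4 → S3 → A8 → 00 costs 56 (by enumerating all 360 distinct tours).
Excess = 70 − 56 = 14.

Excess over optimum: 14 blocks.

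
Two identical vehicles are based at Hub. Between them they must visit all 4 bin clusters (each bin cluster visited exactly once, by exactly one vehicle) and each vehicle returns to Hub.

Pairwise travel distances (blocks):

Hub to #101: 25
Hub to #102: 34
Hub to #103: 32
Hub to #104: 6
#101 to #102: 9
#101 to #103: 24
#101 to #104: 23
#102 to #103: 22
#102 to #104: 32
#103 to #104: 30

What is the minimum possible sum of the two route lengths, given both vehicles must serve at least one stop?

100 blocks — the smallest possible combined total.

There are 2^3 − 1 = 7 ways to divide the 4 stops into two non-empty groups. For each, the best each vehicle can do is its own shortest tour through its group:
  {#101} + {#102, #103, #104}: 50 + 92 = 142
  {#102} + {#101, #103, #104}: 68 + 85 = 153
  {#101, #102} + {#103, #104}: 68 + 68 = 136
  {#103} + {#101, #102, #104}: 64 + 72 = 136
  {#101, #103} + {#102, #104}: 81 + 72 = 153
  {#102, #103} + {#101, #104}: 88 + 54 = 142
  … (7 splits in total)
  {#101, #102, #103} + {#104}: 88 + 12 = 100  ← best
Best: vehicle 1 Hub → #101 → #102 → #103 → Hub = 88; vehicle 2 Hub → #104 → Hub = 12; combined 100.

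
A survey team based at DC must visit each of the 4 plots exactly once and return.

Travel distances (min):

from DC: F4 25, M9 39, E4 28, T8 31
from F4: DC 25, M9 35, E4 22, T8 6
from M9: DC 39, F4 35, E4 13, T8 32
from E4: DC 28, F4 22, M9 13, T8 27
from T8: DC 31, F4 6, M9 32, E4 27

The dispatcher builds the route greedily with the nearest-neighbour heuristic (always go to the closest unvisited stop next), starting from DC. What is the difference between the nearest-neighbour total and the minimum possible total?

The nearest-neighbour route is 6 min longer than optimal.

DC: F4=25, E4=28, T8=31, M9=39 ⇒ F4
F4: T8=6, E4=22, M9=35 ⇒ T8
T8: E4=27, M9=32 ⇒ E4
E4: M9=13 ⇒ M9
NN route DC → F4 → T8 → E4 → M9 → DC costs 110.
Optimal: DC → F4 → T8 → M9 → E4 → DC costs 104 (by enumerating all 12 distinct tours).
Excess = 110 − 104 = 6.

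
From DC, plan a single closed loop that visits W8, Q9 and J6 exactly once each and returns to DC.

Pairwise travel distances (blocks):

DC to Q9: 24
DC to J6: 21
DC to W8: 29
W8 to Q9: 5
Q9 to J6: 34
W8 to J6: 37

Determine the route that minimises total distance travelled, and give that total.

87 blocks — the shortest possible round trip.

DC - W8 - Q9 - J6 - DC: 29+5+34+21 = 89
DC - W8 - J6 - Q9 - DC: 29+37+34+24 = 124
DC - Q9 - W8 - J6 - DC: 24+5+37+21 = 87
The minimum is 87.
One optimal route: DC → Q9 → W8 → J6 → DC (or its reverse).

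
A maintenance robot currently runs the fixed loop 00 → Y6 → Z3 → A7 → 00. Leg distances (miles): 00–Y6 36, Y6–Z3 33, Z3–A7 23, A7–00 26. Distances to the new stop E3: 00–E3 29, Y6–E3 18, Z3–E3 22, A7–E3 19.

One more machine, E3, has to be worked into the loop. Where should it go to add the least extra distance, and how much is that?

Insertion cost between consecutive stops i–j is d(i,E3) + d(E3,j) − d(i,j):
  between 00 and Y6: 29 + 18 − 36 = 11
  between Y6 and Z3: 18 + 22 − 33 = 7
  between Z3 and A7: 22 + 19 − 23 = 18
  between A7 and 00: 19 + 29 − 26 = 22
Cheapest insertion is between Y6 and Z3, adding 7.
New total = 118 + 7 = 125.

Minimum extra distance: 7 miles, inserting E3 between Y6 and Z3.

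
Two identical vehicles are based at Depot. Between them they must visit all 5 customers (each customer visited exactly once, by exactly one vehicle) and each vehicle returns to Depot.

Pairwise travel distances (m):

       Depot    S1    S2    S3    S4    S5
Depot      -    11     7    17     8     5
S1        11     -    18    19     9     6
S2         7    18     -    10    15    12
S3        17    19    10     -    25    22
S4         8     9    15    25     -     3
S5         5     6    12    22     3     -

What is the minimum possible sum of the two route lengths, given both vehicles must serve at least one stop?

62 m — the smallest possible combined total.

Check every non-empty split of the stops between the two vehicles; for each half take its own optimal tour:
  {S1} + {S2, S3, S4, S5}: 22 + 50 = 72
  {S2} + {S1, S3, S4, S5}: 14 + 53 = 67
  {S1, S2} + {S3, S4, S5}: 36 + 50 = 86
  {S3} + {S1, S2, S4, S5}: 34 + 42 = 76
  {S1, S3} + {S2, S4, S5}: 47 + 30 = 77
  {S2, S3} + {S1, S4, S5}: 34 + 28 = 62
  … (15 splits in total)
Best: vehicle 1 Depot → S2 → S3 → Depot = 34; vehicle 2 Depot → S1 → S4 → S5 → Depot = 28; combined 62.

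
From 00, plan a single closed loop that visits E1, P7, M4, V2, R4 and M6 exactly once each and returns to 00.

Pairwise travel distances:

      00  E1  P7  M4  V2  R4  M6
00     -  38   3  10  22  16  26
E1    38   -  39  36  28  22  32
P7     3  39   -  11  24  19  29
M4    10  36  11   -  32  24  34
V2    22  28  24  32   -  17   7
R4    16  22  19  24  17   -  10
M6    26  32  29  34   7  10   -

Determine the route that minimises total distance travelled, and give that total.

There are 360 distinct closed tours to check (reversals are equivalent).
00-E1-P7-M4-V2-R4-M6-00: 38+39+11+32+17+10+26 = 173
00-E1-P7-M4-V2-M6-R4-00: 38+39+11+32+7+10+16 = 153
00-E1-P7-M4-R4-V2-M6-00: 38+39+11+24+17+7+26 = 162
00-E1-P7-M4-R4-M6-V2-00: 38+39+11+24+10+7+22 = 151
00-E1-P7-M4-M6-V2-R4-00: 38+39+11+34+7+17+16 = 162
00-E1-P7-M4-M6-R4-V2-00: 38+39+11+34+10+17+22 = 171
00-E1-P7-V2-M4-R4-M6-00: 38+39+24+32+24+10+26 = 193
00-E1-P7-V2-M4-M6-R4-00: 38+39+24+32+34+10+16 = 193
… (352 more)
00-P7-M4-E1-V2-M6-R4-00: 3+11+36+28+7+10+16 = 111  ← best
The minimum is 111.
One optimal route: 00 → P7 → M4 → E1 → V2 → M6 → R4 → 00 (or its reverse).

Shortest round trip = 111.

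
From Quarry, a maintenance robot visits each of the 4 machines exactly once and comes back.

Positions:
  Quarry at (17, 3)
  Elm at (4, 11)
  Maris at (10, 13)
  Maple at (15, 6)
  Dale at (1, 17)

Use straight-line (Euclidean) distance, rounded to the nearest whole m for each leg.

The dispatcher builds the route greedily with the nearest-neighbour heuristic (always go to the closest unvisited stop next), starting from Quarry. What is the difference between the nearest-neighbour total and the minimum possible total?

2 m longer than the optimal tour.

From Quarry: Maple=4, Maris=12, Elm=15, Dale=21 → choose Maple (4).
From Maple: Maris=9, Elm=12, Dale=18 → choose Maris (9).
From Maris: Elm=6, Dale=10 → choose Elm (6).
From Elm: Dale=7 → choose Dale (7).
NN route Quarry → Maple → Maris → Elm → Dale → Quarry costs 47.
Optimal: Quarry → Elm → Dale → Maris → Maple → Quarry costs 45 (by enumerating all 12 distinct tours).
Excess = 47 − 45 = 2.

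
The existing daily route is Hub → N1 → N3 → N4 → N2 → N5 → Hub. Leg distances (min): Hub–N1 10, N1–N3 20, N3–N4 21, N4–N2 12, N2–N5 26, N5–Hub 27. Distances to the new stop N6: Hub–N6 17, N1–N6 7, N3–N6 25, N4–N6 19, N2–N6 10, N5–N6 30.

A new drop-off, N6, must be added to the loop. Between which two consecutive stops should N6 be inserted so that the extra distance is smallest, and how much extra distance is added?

Minimum extra distance: 12 min, inserting N6 between N1 and N3.

Insertion cost between consecutive stops i–j is d(i,N6) + d(N6,j) − d(i,j):
  between Hub and N1: 17 + 7 − 10 = 14
  between N1 and N3: 7 + 25 − 20 = 12
  between N3 and N4: 25 + 19 − 21 = 23
  between N4 and N2: 19 + 10 − 12 = 17
  between N2 and N5: 10 + 30 − 26 = 14
  between N5 and Hub: 30 + 17 − 27 = 20
Cheapest insertion is between N1 and N3, adding 12.
New total = 116 + 12 = 128.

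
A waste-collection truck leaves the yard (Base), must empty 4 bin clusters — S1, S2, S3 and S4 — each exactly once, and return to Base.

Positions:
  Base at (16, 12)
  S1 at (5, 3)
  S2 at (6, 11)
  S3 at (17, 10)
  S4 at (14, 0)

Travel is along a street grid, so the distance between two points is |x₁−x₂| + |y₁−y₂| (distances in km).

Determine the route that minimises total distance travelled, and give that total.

Base - S1 - S2 - S3 - S4 - Base: 20+9+12+13+14 = 68
Base - S1 - S2 - S4 - S3 - Base: 20+9+19+13+3 = 64
Base - S1 - S3 - S2 - S4 - Base: 20+19+12+19+14 = 84
Base - S1 - S3 - S4 - S2 - Base: 20+19+13+19+11 = 82
Base - S1 - S4 - S2 - S3 - Base: 20+12+19+12+3 = 66
Base - S1 - S4 - S3 - S2 - Base: 20+12+13+12+11 = 68
Base - S2 - S1 - S3 - S4 - Base: 11+9+19+13+14 = 66
Base - S2 - S1 - S4 - S3 - Base: 11+9+12+13+3 = 48
Base - S2 - S3 - S1 - S4 - Base: 11+12+19+12+14 = 68
Base - S2 - S4 - S1 - S3 - Base: 11+19+12+19+3 = 64
Base - S3 - S1 - S2 - S4 - Base: 3+19+9+19+14 = 64
Base - S3 - S2 - S1 - S4 - Base: 3+12+9+12+14 = 50
The minimum is 48.
One optimal route: Base → S2 → S1 → S4 → S3 → Base (or its reverse).

Minimum total distance: 48 km.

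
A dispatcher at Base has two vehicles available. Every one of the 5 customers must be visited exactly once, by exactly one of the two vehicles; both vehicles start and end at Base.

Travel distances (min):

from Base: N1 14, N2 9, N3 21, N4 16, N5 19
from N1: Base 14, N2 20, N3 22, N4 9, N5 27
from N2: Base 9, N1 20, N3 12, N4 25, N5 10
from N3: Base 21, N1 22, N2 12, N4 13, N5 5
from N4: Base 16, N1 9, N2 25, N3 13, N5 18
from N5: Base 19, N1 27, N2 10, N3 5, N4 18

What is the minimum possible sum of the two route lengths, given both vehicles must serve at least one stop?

Check every non-empty split of the stops between the two vehicles; for each half take its own optimal tour:
  {N1} + {N2, N3, N4, N5}: 28 + 53 = 81
  {N2} + {N1, N3, N4, N5}: 18 + 60 = 78
  {N1, N2} + {N3, N4, N5}: 43 + 53 = 96
  {N3} + {N1, N2, N4, N5}: 42 + 60 = 102
  {N1, N3} + {N2, N4, N5}: 57 + 53 = 110
  {N2, N3} + {N1, N4, N5}: 42 + 60 = 102
  … (15 splits in total)
Best: vehicle 1 Base → N2 → Base = 18; vehicle 2 Base → N1 → N4 → N3 → N5 → Base = 60; combined 78.

Minimum combined distance: 78 min.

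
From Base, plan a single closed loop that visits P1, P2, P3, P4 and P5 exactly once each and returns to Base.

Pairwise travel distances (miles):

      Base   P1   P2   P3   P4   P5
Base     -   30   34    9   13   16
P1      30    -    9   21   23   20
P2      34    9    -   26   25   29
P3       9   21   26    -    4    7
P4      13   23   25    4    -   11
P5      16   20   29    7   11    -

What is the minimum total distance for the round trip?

83 miles — the shortest possible round trip.

There are 60 distinct closed tours to check (reversals are equivalent).
Base → P1 → P2 → P3 → P4 → P5 → Base: 30+9+26+4+11+16 = 96
Base → P1 → P2 → P3 → P5 → P4 → Base: 30+9+26+7+11+13 = 96
Base → P1 → P2 → P4 → P3 → P5 → Base: 30+9+25+4+7+16 = 91
Base → P1 → P2 → P4 → P5 → P3 → Base: 30+9+25+11+7+9 = 91
Base → P1 → P2 → P5 → P3 → P4 → Base: 30+9+29+7+4+13 = 92
Base → P1 → P2 → P5 → P4 → P3 → Base: 30+9+29+11+4+9 = 92
Base → P1 → P3 → P2 → P4 → P5 → Base: 30+21+26+25+11+16 = 129
Base → P1 → P3 → P2 → P5 → P4 → Base: 30+21+26+29+11+13 = 130
Base → P1 → P3 → P4 → P2 → P5 → Base: 30+21+4+25+29+16 = 125
Base → P1 → P3 → P4 → P5 → P2 → Base: 30+21+4+11+29+34 = 129
Base → P1 → P3 → P5 → P2 → P4 → Base: 30+21+7+29+25+13 = 125
Base → P1 → P3 → P5 → P4 → P2 → Base: 30+21+7+11+25+34 = 128
Base → P1 → P4 → P2 → P3 → P5 → Base: 30+23+25+26+7+16 = 127
Base → P1 → P4 → P2 → P5 → P3 → Base: 30+23+25+29+7+9 = 123
… (46 more)
Base → P3 → P4 → P2 → P1 → P5 → Base: 9+4+25+9+20+16 = 83  ← best
The minimum is 83.
One optimal route: Base → P3 → P4 → P2 → P1 → P5 → Base (or its reverse).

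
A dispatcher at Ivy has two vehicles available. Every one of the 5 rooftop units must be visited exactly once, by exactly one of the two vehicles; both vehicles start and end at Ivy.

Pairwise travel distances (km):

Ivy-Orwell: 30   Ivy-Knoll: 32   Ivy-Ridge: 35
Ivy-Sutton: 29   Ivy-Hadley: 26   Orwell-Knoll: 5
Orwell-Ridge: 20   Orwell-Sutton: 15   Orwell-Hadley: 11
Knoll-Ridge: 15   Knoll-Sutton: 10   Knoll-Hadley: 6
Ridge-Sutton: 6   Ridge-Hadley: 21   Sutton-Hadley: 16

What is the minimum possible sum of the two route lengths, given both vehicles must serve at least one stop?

Minimum combined distance: 137 km.

Check every non-empty split of the stops between the two vehicles; for each half take its own optimal tour:
  {Orwell} + {Knoll, Ridge, Sutton, Hadley}: 60 + 82 = 142
  {Knoll} + {Orwell, Ridge, Sutton, Hadley}: 64 + 92 = 156
  {Orwell, Knoll} + {Ridge, Sutton, Hadley}: 67 + 82 = 149
  {Ridge} + {Orwell, Knoll, Sutton, Hadley}: 70 + 81 = 151
  {Orwell, Ridge} + {Knoll, Sutton, Hadley}: 85 + 71 = 156
  {Knoll, Ridge} + {Orwell, Sutton, Hadley}: 82 + 81 = 163
  … (15 splits in total)
  {Ridge, Sutton} + {Orwell, Knoll, Hadley}: 70 + 67 = 137  ← best
Best: vehicle 1 Ivy → Ridge → Sutton → Ivy = 70; vehicle 2 Ivy → Orwell → Knoll → Hadley → Ivy = 67; combined 137.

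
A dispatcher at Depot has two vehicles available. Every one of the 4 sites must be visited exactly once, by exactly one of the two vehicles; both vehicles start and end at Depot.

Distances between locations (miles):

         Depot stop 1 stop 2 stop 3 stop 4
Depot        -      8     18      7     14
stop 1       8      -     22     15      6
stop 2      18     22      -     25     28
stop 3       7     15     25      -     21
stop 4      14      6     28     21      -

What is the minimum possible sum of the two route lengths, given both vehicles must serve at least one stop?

Try each way of splitting the stops between the two vehicles (each non-empty) and, for each split, find the best tour for each vehicle:
  {stop 1} + {stop 2, stop 3, stop 4}: 16 + 74 = 90
  {stop 2} + {stop 1, stop 3, stop 4}: 36 + 42 = 78
  {stop 1, stop 2} + {stop 3, stop 4}: 48 + 42 = 90
  {stop 3} + {stop 1, stop 2, stop 4}: 14 + 60 = 74
  {stop 1, stop 3} + {stop 2, stop 4}: 30 + 60 = 90
  {stop 2, stop 3} + {stop 1, stop 4}: 50 + 28 = 78
  … (7 splits in total)
Best: vehicle 1 Depot → stop 3 → Depot = 14; vehicle 2 Depot → stop 1 → stop 4 → stop 2 → Depot = 60; combined 74.

74 miles — the smallest possible combined total.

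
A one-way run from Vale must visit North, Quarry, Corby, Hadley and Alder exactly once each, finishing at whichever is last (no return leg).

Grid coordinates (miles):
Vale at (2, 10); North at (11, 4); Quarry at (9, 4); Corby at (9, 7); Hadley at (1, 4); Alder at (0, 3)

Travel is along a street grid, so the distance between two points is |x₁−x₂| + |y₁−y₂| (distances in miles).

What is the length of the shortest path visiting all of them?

26 miles — the minimum one-way total.

There are 5! = 120 possible orderings.
Vale - North - Quarry - Corby - Hadley - Alder: 15+2+3+11+2 = 33
Vale - North - Quarry - Corby - Alder - Hadley: 15+2+3+13+2 = 35
Vale - North - Quarry - Hadley - Corby - Alder: 15+2+8+11+13 = 49
Vale - North - Quarry - Hadley - Alder - Corby: 15+2+8+2+13 = 40
Vale - North - Quarry - Alder - Corby - Hadley: 15+2+10+13+11 = 51
Vale - North - Quarry - Alder - Hadley - Corby: 15+2+10+2+11 = 40
Vale - North - Corby - Quarry - Hadley - Alder: 15+5+3+8+2 = 33
Vale - North - Corby - Quarry - Alder - Hadley: 15+5+3+10+2 = 35
Vale - North - Corby - Hadley - Quarry - Alder: 15+5+11+8+10 = 49
Vale - North - Corby - Hadley - Alder - Quarry: 15+5+11+2+10 = 43
Vale - North - Corby - Alder - Quarry - Hadley: 15+5+13+10+8 = 51
Vale - North - Corby - Alder - Hadley - Quarry: 15+5+13+2+8 = 43
Vale - North - Hadley - Quarry - Corby - Alder: 15+10+8+3+13 = 49
Vale - North - Hadley - Quarry - Alder - Corby: 15+10+8+10+13 = 56
… (106 more)
Vale - Hadley - Alder - North - Quarry - Corby: 7+2+12+2+3 = 26  ← best
The minimum is 26.
One shortest path: Vale → Hadley → Alder → North → Quarry → Corby.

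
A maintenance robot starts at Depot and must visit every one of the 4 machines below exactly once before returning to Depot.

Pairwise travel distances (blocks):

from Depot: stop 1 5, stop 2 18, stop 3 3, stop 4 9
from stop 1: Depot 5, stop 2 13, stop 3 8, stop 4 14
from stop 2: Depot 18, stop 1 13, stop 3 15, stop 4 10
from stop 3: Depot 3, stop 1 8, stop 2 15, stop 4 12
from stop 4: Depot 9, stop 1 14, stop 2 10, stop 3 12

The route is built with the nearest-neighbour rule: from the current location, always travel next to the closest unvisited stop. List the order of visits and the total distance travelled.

Total distance 43 blocks via the nearest-neighbour route Depot → stop 3 → stop 1 → stop 2 → stop 4 → Depot.

From Depot: distances to unvisited — stop 3=3, stop 1=5, stop 4=9, stop 2=18. Nearest is stop 3 (3).
From stop 3: distances to unvisited — stop 1=8, stop 4=12, stop 2=15. Nearest is stop 1 (8).
From stop 1: distances to unvisited — stop 2=13, stop 4=14. Nearest is stop 2 (13).
From stop 2: distances to unvisited — stop 4=10. Nearest is stop 4 (10).
Return stop 4→Depot: 9.
Total = 3 + 8 + 13 + 10 + 9 = 43.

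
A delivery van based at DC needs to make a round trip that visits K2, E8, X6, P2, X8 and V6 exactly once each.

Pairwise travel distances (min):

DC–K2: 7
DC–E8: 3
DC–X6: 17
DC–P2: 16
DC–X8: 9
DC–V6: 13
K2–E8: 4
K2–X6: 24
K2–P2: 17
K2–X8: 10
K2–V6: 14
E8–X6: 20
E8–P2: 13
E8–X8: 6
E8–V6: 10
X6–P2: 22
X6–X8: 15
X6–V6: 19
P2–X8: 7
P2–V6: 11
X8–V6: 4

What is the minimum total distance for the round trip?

Minimum total distance: 71 min.

DC→K2→E8→X6→P2→X8→V6→DC: 7+4+20+22+7+4+13 = 77
DC→K2→E8→X6→P2→V6→X8→DC: 7+4+20+22+11+4+9 = 77
DC→K2→E8→X6→X8→P2→V6→DC: 7+4+20+15+7+11+13 = 77
DC→K2→E8→X6→X8→V6→P2→DC: 7+4+20+15+4+11+16 = 77
DC→K2→E8→X6→V6→P2→X8→DC: 7+4+20+19+11+7+9 = 77
DC→K2→E8→X6→V6→X8→P2→DC: 7+4+20+19+4+7+16 = 77
DC→K2→E8→P2→X6→X8→V6→DC: 7+4+13+22+15+4+13 = 78
DC→K2→E8→P2→X6→V6→X8→DC: 7+4+13+22+19+4+9 = 78
… (352 more)
DC→K2→E8→P2→X8→V6→X6→DC: 7+4+13+7+4+19+17 = 71  ← best
The minimum is 71.
One optimal route: DC → K2 → E8 → P2 → X8 → V6 → X6 → DC (or its reverse).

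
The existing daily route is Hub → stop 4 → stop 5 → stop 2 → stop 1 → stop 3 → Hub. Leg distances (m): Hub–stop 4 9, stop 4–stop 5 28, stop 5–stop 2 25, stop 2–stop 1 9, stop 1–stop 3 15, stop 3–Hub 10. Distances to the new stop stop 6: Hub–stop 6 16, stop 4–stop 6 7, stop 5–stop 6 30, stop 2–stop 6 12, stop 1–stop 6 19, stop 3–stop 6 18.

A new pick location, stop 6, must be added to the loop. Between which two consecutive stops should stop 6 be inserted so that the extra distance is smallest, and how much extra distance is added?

Insertion cost between consecutive stops i–j is d(i,stop 6) + d(stop 6,j) − d(i,j):
  between Hub and stop 4: 16 + 7 − 9 = 14
  between stop 4 and stop 5: 7 + 30 − 28 = 9
  between stop 5 and stop 2: 30 + 12 − 25 = 17
  between stop 2 and stop 1: 12 + 19 − 9 = 22
  between stop 1 and stop 3: 19 + 18 − 15 = 22
  between stop 3 and Hub: 18 + 16 − 10 = 24
Cheapest insertion is between stop 4 and stop 5, adding 9.
New total = 96 + 9 = 105.

Minimum extra distance: 9 m, inserting stop 6 between stop 4 and stop 5.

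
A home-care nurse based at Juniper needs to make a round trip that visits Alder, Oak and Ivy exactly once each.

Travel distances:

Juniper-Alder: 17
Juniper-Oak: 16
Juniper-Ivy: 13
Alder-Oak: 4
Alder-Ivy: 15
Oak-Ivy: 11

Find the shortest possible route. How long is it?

Minimum total distance: 45.

There are 3 distinct closed tours to check (reversals are equivalent).
Juniper → Alder → Oak → Ivy → Juniper: 17+4+11+13 = 45
Juniper → Alder → Ivy → Oak → Juniper: 17+15+11+16 = 59
Juniper → Oak → Alder → Ivy → Juniper: 16+4+15+13 = 48
The minimum is 45.
One optimal route: Juniper → Alder → Oak → Ivy → Juniper (or its reverse).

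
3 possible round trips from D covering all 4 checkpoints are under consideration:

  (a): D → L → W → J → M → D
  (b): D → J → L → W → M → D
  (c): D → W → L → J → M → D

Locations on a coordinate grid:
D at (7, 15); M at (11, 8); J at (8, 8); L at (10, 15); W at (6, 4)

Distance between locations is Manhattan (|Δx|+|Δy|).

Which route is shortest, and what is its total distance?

38 — (a) is the shortest.

(a): 3 + 15 + 6 + 3 + 11 = 38
(b): 8 + 9 + 15 + 9 + 11 = 52
(c): 12 + 15 + 9 + 3 + 11 = 50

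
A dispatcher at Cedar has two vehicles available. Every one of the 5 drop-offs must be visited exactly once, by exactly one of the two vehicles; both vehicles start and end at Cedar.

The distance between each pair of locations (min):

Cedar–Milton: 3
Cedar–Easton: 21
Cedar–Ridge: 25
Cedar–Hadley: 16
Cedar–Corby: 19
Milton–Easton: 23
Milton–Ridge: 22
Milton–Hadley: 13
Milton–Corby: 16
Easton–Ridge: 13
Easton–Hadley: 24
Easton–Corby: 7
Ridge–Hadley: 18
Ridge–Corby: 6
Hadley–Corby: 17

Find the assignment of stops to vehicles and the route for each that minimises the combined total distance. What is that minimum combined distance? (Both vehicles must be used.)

Check every non-empty split of the stops between the two vehicles; for each half take its own optimal tour:
  {Milton} + {Easton, Ridge, Hadley, Corby}: 6 + 68 = 74
  {Easton} + {Milton, Ridge, Hadley, Corby}: 42 + 59 = 101
  {Milton, Easton} + {Ridge, Hadley, Corby}: 47 + 59 = 106
  {Ridge} + {Milton, Easton, Hadley, Corby}: 50 + 61 = 111
  {Milton, Ridge} + {Easton, Hadley, Corby}: 50 + 61 = 111
  {Easton, Ridge} + {Milton, Hadley, Corby}: 59 + 52 = 111
  … (15 splits in total)
Best: vehicle 1 Cedar → Milton → Cedar = 6; vehicle 2 Cedar → Easton → Corby → Ridge → Hadley → Cedar = 68; combined 74.

74 min — the smallest possible combined total.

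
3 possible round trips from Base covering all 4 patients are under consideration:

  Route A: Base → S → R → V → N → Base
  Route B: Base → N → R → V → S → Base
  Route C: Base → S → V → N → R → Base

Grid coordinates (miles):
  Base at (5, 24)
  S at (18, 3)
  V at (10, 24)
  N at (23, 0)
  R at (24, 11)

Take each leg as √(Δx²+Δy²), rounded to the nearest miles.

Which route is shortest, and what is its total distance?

Route A: 25 + 10 + 19 + 27 + 30 = 111
Route B: 30 + 11 + 19 + 22 + 25 = 107
Route C: 25 + 22 + 27 + 11 + 23 = 108

107 miles — Route B is the shortest.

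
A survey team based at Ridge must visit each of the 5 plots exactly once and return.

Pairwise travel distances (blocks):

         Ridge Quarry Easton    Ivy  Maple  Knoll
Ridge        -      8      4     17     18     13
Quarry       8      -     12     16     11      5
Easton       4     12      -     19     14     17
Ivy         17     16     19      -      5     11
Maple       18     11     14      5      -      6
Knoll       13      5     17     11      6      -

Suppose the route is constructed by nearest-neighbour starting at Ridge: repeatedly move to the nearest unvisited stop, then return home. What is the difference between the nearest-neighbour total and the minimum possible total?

Ridge: Easton=4, Quarry=8, Knoll=13, Ivy=17, Maple=18 ⇒ Easton
Easton: Quarry=12, Maple=14, Knoll=17, Ivy=19 ⇒ Quarry
Quarry: Knoll=5, Maple=11, Ivy=16 ⇒ Knoll
Knoll: Maple=6, Ivy=11 ⇒ Maple
Maple: Ivy=5 ⇒ Ivy
NN route Ridge → Easton → Quarry → Knoll → Maple → Ivy → Ridge costs 49.
Optimal: Ridge → Quarry → Knoll → Ivy → Maple → Easton → Ridge costs 47 (by enumerating all 60 distinct tours).
Excess = 49 − 47 = 2.

The nearest-neighbour route is 2 blocks longer than optimal.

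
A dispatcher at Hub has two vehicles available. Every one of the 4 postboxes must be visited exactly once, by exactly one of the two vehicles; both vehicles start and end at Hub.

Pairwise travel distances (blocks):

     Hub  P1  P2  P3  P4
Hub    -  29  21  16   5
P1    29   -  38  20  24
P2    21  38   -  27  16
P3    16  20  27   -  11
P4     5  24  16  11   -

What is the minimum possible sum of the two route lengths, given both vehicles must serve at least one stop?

105 blocks — the smallest possible combined total.

There are 2^3 − 1 = 7 ways to divide the 4 stops into two non-empty groups. For each, the best each vehicle can do is its own shortest tour through its group:
  {P1} + {P2, P3, P4}: 58 + 64 = 122
  {P2} + {P1, P3, P4}: 42 + 65 = 107
  {P1, P2} + {P3, P4}: 88 + 32 = 120
  {P3} + {P1, P2, P4}: 32 + 88 = 120
  {P1, P3} + {P2, P4}: 65 + 42 = 107
  {P2, P3} + {P1, P4}: 64 + 58 = 122
  … (7 splits in total)
  {P1, P2, P3} + {P4}: 95 + 10 = 105  ← best
Best: vehicle 1 Hub → P2 → P1 → P3 → Hub = 95; vehicle 2 Hub → P4 → Hub = 10; combined 105.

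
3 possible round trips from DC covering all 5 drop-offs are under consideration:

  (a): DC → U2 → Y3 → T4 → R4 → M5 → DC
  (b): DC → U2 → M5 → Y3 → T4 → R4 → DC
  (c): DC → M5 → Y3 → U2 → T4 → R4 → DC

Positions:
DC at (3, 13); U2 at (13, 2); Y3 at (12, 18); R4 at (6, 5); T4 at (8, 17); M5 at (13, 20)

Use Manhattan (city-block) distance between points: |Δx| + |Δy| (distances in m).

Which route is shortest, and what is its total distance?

(a): 21 + 17 + 5 + 14 + 22 + 17 = 96
(b): 21 + 18 + 3 + 5 + 14 + 11 = 72
(c): 17 + 3 + 17 + 20 + 14 + 11 = 82

Shortest is (b), total 72 m.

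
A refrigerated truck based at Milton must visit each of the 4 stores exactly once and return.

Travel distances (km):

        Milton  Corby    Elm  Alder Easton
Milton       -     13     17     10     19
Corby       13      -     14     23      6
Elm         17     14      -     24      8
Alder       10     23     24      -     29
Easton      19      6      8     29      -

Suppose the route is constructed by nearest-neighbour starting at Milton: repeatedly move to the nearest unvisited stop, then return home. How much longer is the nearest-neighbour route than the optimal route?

Milton: Alder=10, Corby=13, Elm=17, Easton=19 ⇒ Alder
Alder: Corby=23, Elm=24, Easton=29 ⇒ Corby
Corby: Easton=6, Elm=14 ⇒ Easton
Easton: Elm=8 ⇒ Elm
NN route Milton → Alder → Corby → Easton → Elm → Milton costs 64.
Optimal: Milton → Corby → Easton → Elm → Alder → Milton costs 61 (by enumerating all 12 distinct tours).
Excess = 64 − 61 = 3.

The nearest-neighbour route is 3 km longer than optimal.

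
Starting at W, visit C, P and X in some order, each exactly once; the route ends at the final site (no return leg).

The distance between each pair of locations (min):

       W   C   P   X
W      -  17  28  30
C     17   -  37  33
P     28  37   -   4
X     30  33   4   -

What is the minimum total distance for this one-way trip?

There are 3! = 6 possible orderings.
W - C - P - X: 17+37+4 = 58
W - C - X - P: 17+33+4 = 54
W - P - C - X: 28+37+33 = 98
W - P - X - C: 28+4+33 = 65
W - X - C - P: 30+33+37 = 100
W - X - P - C: 30+4+37 = 71
The minimum is 54.
One shortest path: W → C → X → P.

Shortest open route: 54 min.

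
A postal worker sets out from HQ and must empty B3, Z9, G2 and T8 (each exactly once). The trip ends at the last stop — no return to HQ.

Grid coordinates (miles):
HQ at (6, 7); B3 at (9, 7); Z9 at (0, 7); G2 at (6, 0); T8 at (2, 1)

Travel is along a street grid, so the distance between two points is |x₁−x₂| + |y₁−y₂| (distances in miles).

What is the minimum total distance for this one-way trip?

There are 4! = 24 possible orderings.
HQ→B3→Z9→G2→T8: 3+9+13+5 = 30
HQ→B3→Z9→T8→G2: 3+9+8+5 = 25
HQ→B3→G2→Z9→T8: 3+10+13+8 = 34
HQ→B3→G2→T8→Z9: 3+10+5+8 = 26
HQ→B3→T8→Z9→G2: 3+13+8+13 = 37
HQ→B3→T8→G2→Z9: 3+13+5+13 = 34
HQ→Z9→B3→G2→T8: 6+9+10+5 = 30
HQ→Z9→B3→T8→G2: 6+9+13+5 = 33
HQ→Z9→G2→B3→T8: 6+13+10+13 = 42
HQ→Z9→G2→T8→B3: 6+13+5+13 = 37
HQ→Z9→T8→B3→G2: 6+8+13+10 = 37
HQ→Z9→T8→G2→B3: 6+8+5+10 = 29
HQ→G2→B3→Z9→T8: 7+10+9+8 = 34
HQ→G2→B3→T8→Z9: 7+10+13+8 = 38
… (10 more)
The minimum is 25.
One shortest path: HQ → B3 → Z9 → T8 → G2.

25 miles — the minimum one-way total.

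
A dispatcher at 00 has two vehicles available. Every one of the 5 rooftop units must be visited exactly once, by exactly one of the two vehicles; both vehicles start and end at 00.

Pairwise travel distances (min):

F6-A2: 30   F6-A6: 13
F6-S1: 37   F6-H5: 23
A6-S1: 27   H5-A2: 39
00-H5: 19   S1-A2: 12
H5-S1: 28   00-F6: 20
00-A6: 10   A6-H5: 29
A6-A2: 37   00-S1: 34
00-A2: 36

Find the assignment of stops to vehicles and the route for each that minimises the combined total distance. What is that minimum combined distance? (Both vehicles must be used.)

Try each way of splitting the stops between the two vehicles (each non-empty) and, for each split, find the best tour for each vehicle:
  {F6} + {A6, H5, S1, A2}: 40 + 106 = 146
  {A6} + {F6, H5, S1, A2}: 20 + 109 = 129
  {F6, A6} + {H5, S1, A2}: 43 + 95 = 138
  {H5} + {F6, A6, S1, A2}: 38 + 99 = 137
  {F6, H5} + {A6, S1, A2}: 62 + 85 = 147
  {A6, H5} + {F6, S1, A2}: 58 + 96 = 154
  … (15 splits in total)
Best: vehicle 1 00 → A6 → 00 = 20; vehicle 2 00 → F6 → A2 → S1 → H5 → 00 = 109; combined 129.

129 min — the smallest possible combined total.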